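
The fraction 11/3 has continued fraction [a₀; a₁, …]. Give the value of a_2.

11 = 3·3 + 2, so a_0 = 3
3 = 1·2 + 1, so a_1 = 1
2 = 2·1 + 0, so a_2 = 2

2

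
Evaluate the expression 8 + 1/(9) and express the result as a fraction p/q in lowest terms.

73/9

Compute successive convergents:
a_0 = 8: 8/1
a_1 = 9: 73/9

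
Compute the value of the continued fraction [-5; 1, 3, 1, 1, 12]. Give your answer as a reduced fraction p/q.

Collapse the nested fraction from the inside out:
Start with 12.
1 + 1/(12/1) = 1 + 1/12 = 13/12
1 + 1/(13/12) = 1 + 12/13 = 25/13
3 + 1/(25/13) = 3 + 13/25 = 88/25
1 + 1/(88/25) = 1 + 25/88 = 113/88
-5 + 1/(113/88) = -5 + 88/113 = -477/113

-477/113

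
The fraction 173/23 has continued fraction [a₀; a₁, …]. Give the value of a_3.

11

173 ÷ 23 → quotient 7, remainder 12
23 ÷ 12 → quotient 1, remainder 11
12 ÷ 11 → quotient 1, remainder 1
11 ÷ 1 → quotient 11, remainder 0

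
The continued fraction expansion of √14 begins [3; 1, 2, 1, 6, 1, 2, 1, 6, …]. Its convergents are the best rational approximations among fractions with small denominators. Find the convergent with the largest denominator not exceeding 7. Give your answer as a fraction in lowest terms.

a_0 = 3: 3/1  (≤ bound)
a_1 = 1: 4/1  (≤ bound)
a_2 = 2: 11/3  (≤ bound)
a_3 = 1: 15/4  (≤ bound)
a_4 = 6: 101/27  (> 7, stop)

15/4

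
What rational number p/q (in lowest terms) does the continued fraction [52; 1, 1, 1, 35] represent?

5635/107

Start with 35.
1 + 1/(35/1) = 1 + 1/35 = 36/35
1 + 1/(36/35) = 1 + 35/36 = 71/36
1 + 1/(71/36) = 1 + 36/71 = 107/71
52 + 1/(107/71) = 52 + 71/107 = 5635/107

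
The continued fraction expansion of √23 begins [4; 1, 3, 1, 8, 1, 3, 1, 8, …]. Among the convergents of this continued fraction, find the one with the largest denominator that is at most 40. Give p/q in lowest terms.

24/5

a_0 = 4: 4/1  (≤ bound)
a_1 = 1: 5/1  (≤ bound)
a_2 = 3: 19/4  (≤ bound)
a_3 = 1: 24/5  (≤ bound)
a_4 = 8: 211/44  (> 40, stop)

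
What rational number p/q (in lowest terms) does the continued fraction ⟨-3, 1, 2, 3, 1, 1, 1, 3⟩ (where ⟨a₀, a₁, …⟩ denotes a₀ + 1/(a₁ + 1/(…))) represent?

-302/131

Work from the innermost term outward:
Start with 3.
1 + 1/(3/1) = 1 + 1/3 = 4/3
1 + 1/(4/3) = 1 + 3/4 = 7/4
1 + 1/(7/4) = 1 + 4/7 = 11/7
3 + 1/(11/7) = 3 + 7/11 = 40/11
2 + 1/(40/11) = 2 + 11/40 = 91/40
1 + 1/(91/40) = 1 + 40/91 = 131/91
-3 + 1/(131/91) = -3 + 91/131 = -302/131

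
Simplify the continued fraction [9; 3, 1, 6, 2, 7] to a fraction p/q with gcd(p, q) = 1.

4009/433

a_0 = 9: 9/1
a_1 = 3: 28/3
a_2 = 1: 37/4
a_3 = 6: 250/27
a_4 = 2: 537/58
a_5 = 7: 4009/433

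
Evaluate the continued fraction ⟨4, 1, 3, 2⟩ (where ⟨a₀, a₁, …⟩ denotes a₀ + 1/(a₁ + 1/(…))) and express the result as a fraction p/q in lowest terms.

43/9

Use the convergent recurrence hₖ = aₖ·hₖ₋₁ + hₖ₋₂ (and likewise for the denominators kₖ):
a_0 = 4: 4/1
a_1 = 1: 5/1
a_2 = 3: 19/4
a_3 = 2: 43/9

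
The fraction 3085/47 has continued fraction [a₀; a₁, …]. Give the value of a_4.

3085 = 65·47 + 30, so a_0 = 65
47 = 1·30 + 17, so a_1 = 1
30 = 1·17 + 13, so a_2 = 1
17 = 1·13 + 4, so a_3 = 1
13 = 3·4 + 1, so a_4 = 3

3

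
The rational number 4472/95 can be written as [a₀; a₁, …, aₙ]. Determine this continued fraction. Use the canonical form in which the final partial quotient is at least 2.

[47; 13, 1, 1, 3]

Repeatedly divide and take the remainder:
4472 ÷ 95 → quotient 47, remainder 7
95 ÷ 7 → quotient 13, remainder 4
7 ÷ 4 → quotient 1, remainder 3
4 ÷ 3 → quotient 1, remainder 1
3 ÷ 1 → quotient 3, remainder 0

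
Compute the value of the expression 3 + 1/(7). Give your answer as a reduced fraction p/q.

Start with 7.
3 + 1/(7/1) = 3 + 1/7 = 22/7

22/7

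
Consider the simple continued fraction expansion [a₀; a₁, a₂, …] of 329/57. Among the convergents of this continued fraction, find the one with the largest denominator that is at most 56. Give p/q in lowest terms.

127/22

List convergents until the denominator exceeds the bound:
a_0 = 5: 5/1  (≤ bound)
a_1 = 1: 6/1  (≤ bound)
a_2 = 3: 23/4  (≤ bound)
a_3 = 2: 52/9  (≤ bound)
a_4 = 1: 75/13  (≤ bound)
a_5 = 1: 127/22  (≤ bound)
a_6 = 2: 329/57  (> 56, stop)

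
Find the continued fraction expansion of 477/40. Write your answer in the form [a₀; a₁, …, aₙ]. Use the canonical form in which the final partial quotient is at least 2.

[11; 1, 12, 3]

⌊477/40⌋ = 11, remainder 37
⌊40/37⌋ = 1, remainder 3
⌊37/3⌋ = 12, remainder 1
⌊3/1⌋ = 3, remainder 0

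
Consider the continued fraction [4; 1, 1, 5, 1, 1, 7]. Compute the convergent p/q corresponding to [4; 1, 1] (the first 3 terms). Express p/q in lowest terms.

Work from the innermost term outward:
Start with 1.
1 + 1/(1/1) = 1 + 1/1 = 2/1
4 + 1/(2/1) = 4 + 1/2 = 9/2

9/2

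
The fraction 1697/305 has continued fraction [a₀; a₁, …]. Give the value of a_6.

3

Run the Euclidean algorithm, recording each quotient:
1697 = 5·305 + 172, so a_0 = 5
305 = 1·172 + 133, so a_1 = 1
172 = 1·133 + 39, so a_2 = 1
133 = 3·39 + 16, so a_3 = 3
39 = 2·16 + 7, so a_4 = 2
16 = 2·7 + 2, so a_5 = 2
7 = 3·2 + 1, so a_6 = 3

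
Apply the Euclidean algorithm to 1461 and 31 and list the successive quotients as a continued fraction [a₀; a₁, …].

[47; 7, 1, 3]

Apply division with remainder until the remainder is 0:
1461 = 47·31 + 4, so a_0 = 47
31 = 7·4 + 3, so a_1 = 7
4 = 1·3 + 1, so a_2 = 1
3 = 3·1 + 0, so a_3 = 3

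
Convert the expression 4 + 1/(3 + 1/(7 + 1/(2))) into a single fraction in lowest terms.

Start with 2.
7 + 1/(2/1) = 7 + 1/2 = 15/2
3 + 1/(15/2) = 3 + 2/15 = 47/15
4 + 1/(47/15) = 4 + 15/47 = 203/47

203/47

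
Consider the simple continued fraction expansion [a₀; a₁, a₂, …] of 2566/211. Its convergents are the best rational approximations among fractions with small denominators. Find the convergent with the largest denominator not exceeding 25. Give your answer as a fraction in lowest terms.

304/25

a_0 = 12: 12/1  (≤ bound)
a_1 = 6: 73/6  (≤ bound)
a_2 = 4: 304/25  (≤ bound)
a_3 = 1: 377/31  (> 25, stop)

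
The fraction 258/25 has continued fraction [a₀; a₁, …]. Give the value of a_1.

3

258 = 10·25 + 8, so a_0 = 10
25 = 3·8 + 1, so a_1 = 3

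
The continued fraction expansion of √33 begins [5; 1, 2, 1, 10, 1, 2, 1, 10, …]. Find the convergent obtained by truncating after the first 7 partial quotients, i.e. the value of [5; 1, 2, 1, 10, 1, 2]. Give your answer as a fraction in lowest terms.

a_0 = 5: 5/1
a_1 = 1: 6/1
a_2 = 2: 17/3
a_3 = 1: 23/4
a_4 = 10: 247/43
a_5 = 1: 270/47
a_6 = 2: 787/137

787/137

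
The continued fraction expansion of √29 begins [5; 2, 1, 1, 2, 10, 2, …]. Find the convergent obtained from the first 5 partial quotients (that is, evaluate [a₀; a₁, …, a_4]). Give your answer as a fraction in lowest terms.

70/13

a_0 = 5: 5/1
a_1 = 2: 11/2
a_2 = 1: 16/3
a_3 = 1: 27/5
a_4 = 2: 70/13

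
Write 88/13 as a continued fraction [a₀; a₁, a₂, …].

[6; 1, 3, 3]

88 = 6·13 + 10, so a_0 = 6
13 = 1·10 + 3, so a_1 = 1
10 = 3·3 + 1, so a_2 = 3
3 = 3·1 + 0, so a_3 = 3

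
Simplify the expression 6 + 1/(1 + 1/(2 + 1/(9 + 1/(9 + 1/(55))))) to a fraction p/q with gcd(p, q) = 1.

93852/14053

Start with 55.
9 + 1/(55/1) = 9 + 1/55 = 496/55
9 + 1/(496/55) = 9 + 55/496 = 4519/496
2 + 1/(4519/496) = 2 + 496/4519 = 9534/4519
1 + 1/(9534/4519) = 1 + 4519/9534 = 14053/9534
6 + 1/(14053/9534) = 6 + 9534/14053 = 93852/14053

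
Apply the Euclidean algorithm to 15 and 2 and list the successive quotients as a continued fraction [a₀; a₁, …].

[7; 2]

15 = 7·2 + 1, so a_0 = 7
2 = 2·1 + 0, so a_1 = 2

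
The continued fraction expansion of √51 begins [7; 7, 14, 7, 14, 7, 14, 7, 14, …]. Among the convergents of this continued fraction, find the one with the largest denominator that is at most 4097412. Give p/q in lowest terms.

List convergents until the denominator exceeds the bound:
a_0 = 7: 7/1  (≤ bound)
a_1 = 7: 50/7  (≤ bound)
a_2 = 14: 707/99  (≤ bound)
a_3 = 7: 4999/700  (≤ bound)
a_4 = 14: 70693/9899  (≤ bound)
a_5 = 7: 499850/69993  (≤ bound)
a_6 = 14: 7068593/989801  (≤ bound)
a_7 = 7: 49980001/6998600  (> 4097412, stop)

7068593/989801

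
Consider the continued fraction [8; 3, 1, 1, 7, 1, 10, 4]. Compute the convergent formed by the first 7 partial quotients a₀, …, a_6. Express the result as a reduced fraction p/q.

a_0 = 8: 8/1
a_1 = 3: 25/3
a_2 = 1: 33/4
a_3 = 1: 58/7
a_4 = 7: 439/53
a_5 = 1: 497/60
a_6 = 10: 5409/653

5409/653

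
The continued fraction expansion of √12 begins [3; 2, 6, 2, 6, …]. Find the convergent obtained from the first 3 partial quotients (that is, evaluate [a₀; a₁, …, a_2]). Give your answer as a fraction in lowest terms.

45/13

Use the convergent recurrence hₖ = aₖ·hₖ₋₁ + hₖ₋₂ (and likewise for the denominators kₖ):
a_0 = 3: 3/1
a_1 = 2: 7/2
a_2 = 6: 45/13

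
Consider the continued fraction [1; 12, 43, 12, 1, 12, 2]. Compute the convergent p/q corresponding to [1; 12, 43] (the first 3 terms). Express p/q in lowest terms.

560/517

Build up convergents one term at a time:
a_0 = 1: 1/1
a_1 = 12: 13/12
a_2 = 43: 560/517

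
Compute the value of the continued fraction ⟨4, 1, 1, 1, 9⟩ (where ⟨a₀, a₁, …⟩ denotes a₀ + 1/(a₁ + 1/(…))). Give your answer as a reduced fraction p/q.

Compute successive convergents:
a_0 = 4: 4/1
a_1 = 1: 5/1
a_2 = 1: 9/2
a_3 = 1: 14/3
a_4 = 9: 135/29

135/29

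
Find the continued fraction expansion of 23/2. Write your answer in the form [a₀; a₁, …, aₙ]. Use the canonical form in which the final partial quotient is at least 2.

[11; 2]

Apply division with remainder until the remainder is 0:
⌊23/2⌋ = 11, remainder 1
⌊2/1⌋ = 2, remainder 0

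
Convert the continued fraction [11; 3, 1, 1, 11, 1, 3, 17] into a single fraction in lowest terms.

67174/5953

Compute successive convergents:
a_0 = 11: 11/1
a_1 = 3: 34/3
a_2 = 1: 45/4
a_3 = 1: 79/7
a_4 = 11: 914/81
a_5 = 1: 993/88
a_6 = 3: 3893/345
a_7 = 17: 67174/5953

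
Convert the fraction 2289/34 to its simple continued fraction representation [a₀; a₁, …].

[67; 3, 11]

⌊2289/34⌋ = 67, remainder 11
⌊34/11⌋ = 3, remainder 1
⌊11/1⌋ = 11, remainder 0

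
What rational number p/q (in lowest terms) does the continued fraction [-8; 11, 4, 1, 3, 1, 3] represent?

a_0 = -8: -8/1
a_1 = 11: -87/11
a_2 = 4: -356/45
a_3 = 1: -443/56
a_4 = 3: -1685/213
a_5 = 1: -2128/269
a_6 = 3: -8069/1020

-8069/1020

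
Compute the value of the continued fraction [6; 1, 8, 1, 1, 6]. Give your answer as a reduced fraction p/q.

Collapse the nested fraction from the inside out:
Start with 6.
1 + 1/(6/1) = 1 + 1/6 = 7/6
1 + 1/(7/6) = 1 + 6/7 = 13/7
8 + 1/(13/7) = 8 + 7/13 = 111/13
1 + 1/(111/13) = 1 + 13/111 = 124/111
6 + 1/(124/111) = 6 + 111/124 = 855/124

855/124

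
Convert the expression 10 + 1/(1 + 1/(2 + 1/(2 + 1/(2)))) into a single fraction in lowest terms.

182/17

a_0 = 10: 10/1
a_1 = 1: 11/1
a_2 = 2: 32/3
a_3 = 2: 75/7
a_4 = 2: 182/17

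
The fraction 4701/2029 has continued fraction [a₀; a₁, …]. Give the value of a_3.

4701 ÷ 2029 → quotient 2, remainder 643
2029 ÷ 643 → quotient 3, remainder 100
643 ÷ 100 → quotient 6, remainder 43
100 ÷ 43 → quotient 2, remainder 14

2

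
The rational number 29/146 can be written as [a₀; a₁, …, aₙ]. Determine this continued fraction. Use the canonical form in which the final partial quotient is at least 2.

[0; 5, 29]

29 = 0·146 + 29, so a_0 = 0
146 = 5·29 + 1, so a_1 = 5
29 = 29·1 + 0, so a_2 = 29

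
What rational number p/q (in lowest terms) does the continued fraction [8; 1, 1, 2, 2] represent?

a_0 = 8: 8/1
a_1 = 1: 9/1
a_2 = 1: 17/2
a_3 = 2: 43/5
a_4 = 2: 103/12

103/12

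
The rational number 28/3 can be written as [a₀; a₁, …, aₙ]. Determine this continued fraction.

[9; 3]

Run the Euclidean algorithm, recording each quotient:
28 ÷ 3 → quotient 9, remainder 1
3 ÷ 1 → quotient 3, remainder 0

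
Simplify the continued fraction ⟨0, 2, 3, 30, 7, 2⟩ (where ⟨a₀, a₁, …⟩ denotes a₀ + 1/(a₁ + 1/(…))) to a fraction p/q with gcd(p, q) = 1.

1371/3194

a_0 = 0: 0/1
a_1 = 2: 1/2
a_2 = 3: 3/7
a_3 = 30: 91/212
a_4 = 7: 640/1491
a_5 = 2: 1371/3194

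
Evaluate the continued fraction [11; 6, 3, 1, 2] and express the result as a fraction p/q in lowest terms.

a_0 = 11: 11/1
a_1 = 6: 67/6
a_2 = 3: 212/19
a_3 = 1: 279/25
a_4 = 2: 770/69

770/69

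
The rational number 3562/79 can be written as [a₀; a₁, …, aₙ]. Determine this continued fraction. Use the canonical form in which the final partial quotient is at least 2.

3562 = 45·79 + 7, so a_0 = 45
79 = 11·7 + 2, so a_1 = 11
7 = 3·2 + 1, so a_2 = 3
2 = 2·1 + 0, so a_3 = 2

[45; 11, 3, 2]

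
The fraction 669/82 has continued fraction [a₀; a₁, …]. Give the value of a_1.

6

Apply division with remainder until the remainder is 0:
669 ÷ 82 → quotient 8, remainder 13
82 ÷ 13 → quotient 6, remainder 4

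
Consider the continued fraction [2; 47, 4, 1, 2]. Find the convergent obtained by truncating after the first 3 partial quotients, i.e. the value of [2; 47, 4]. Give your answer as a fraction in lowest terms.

a_0 = 2: 2/1
a_1 = 47: 95/47
a_2 = 4: 382/189

382/189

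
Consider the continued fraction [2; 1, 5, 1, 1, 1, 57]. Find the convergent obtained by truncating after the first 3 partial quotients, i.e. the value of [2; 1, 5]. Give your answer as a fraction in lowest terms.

17/6

Compute successive convergents:
a_0 = 2: 2/1
a_1 = 1: 3/1
a_2 = 5: 17/6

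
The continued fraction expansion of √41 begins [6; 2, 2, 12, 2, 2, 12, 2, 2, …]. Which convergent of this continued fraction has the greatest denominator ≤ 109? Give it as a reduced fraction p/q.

a_0 = 6: 6/1  (≤ bound)
a_1 = 2: 13/2  (≤ bound)
a_2 = 2: 32/5  (≤ bound)
a_3 = 12: 397/62  (≤ bound)
a_4 = 2: 826/129  (> 109, stop)

397/62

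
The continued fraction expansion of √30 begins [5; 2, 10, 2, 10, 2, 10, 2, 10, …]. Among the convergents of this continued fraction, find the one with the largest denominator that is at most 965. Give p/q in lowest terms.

2525/461

a_0 = 5: 5/1  (≤ bound)
a_1 = 2: 11/2  (≤ bound)
a_2 = 10: 115/21  (≤ bound)
a_3 = 2: 241/44  (≤ bound)
a_4 = 10: 2525/461  (≤ bound)
a_5 = 2: 5291/966  (> 965, stop)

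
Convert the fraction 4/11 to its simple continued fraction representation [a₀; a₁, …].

⌊4/11⌋ = 0, remainder 4
⌊11/4⌋ = 2, remainder 3
⌊4/3⌋ = 1, remainder 1
⌊3/1⌋ = 3, remainder 0

[0; 2, 1, 3]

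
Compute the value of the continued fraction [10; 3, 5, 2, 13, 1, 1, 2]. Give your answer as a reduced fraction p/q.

Collapse the nested fraction from the inside out:
Start with 2.
1 + 1/(2/1) = 1 + 1/2 = 3/2
1 + 1/(3/2) = 1 + 2/3 = 5/3
13 + 1/(5/3) = 13 + 3/5 = 68/5
2 + 1/(68/5) = 2 + 5/68 = 141/68
5 + 1/(141/68) = 5 + 68/141 = 773/141
3 + 1/(773/141) = 3 + 141/773 = 2460/773
10 + 1/(2460/773) = 10 + 773/2460 = 25373/2460

25373/2460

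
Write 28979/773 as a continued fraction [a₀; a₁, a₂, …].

[37; 2, 22, 4, 4]

Run the Euclidean algorithm, recording each quotient:
28979 ÷ 773 → quotient 37, remainder 378
773 ÷ 378 → quotient 2, remainder 17
378 ÷ 17 → quotient 22, remainder 4
17 ÷ 4 → quotient 4, remainder 1
4 ÷ 1 → quotient 4, remainder 0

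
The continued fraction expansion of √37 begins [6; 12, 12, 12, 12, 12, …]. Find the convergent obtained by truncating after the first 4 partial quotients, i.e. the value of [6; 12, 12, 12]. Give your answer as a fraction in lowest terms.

a_0 = 6: 6/1
a_1 = 12: 73/12
a_2 = 12: 882/145
a_3 = 12: 10657/1752

10657/1752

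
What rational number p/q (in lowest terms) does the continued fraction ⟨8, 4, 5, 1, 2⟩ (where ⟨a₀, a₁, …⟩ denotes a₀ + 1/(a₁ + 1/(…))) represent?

585/71

Build up convergents one term at a time:
a_0 = 8: 8/1
a_1 = 4: 33/4
a_2 = 5: 173/21
a_3 = 1: 206/25
a_4 = 2: 585/71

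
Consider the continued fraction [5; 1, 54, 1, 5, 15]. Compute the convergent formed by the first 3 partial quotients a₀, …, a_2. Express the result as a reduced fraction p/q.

329/55

Starting at the tail and folding back:
Start with 54.
1 + 1/(54/1) = 1 + 1/54 = 55/54
5 + 1/(55/54) = 5 + 54/55 = 329/55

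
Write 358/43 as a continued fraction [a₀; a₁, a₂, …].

[8; 3, 14]

⌊358/43⌋ = 8, remainder 14
⌊43/14⌋ = 3, remainder 1
⌊14/1⌋ = 14, remainder 0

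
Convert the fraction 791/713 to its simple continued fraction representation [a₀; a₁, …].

⌊791/713⌋ = 1, remainder 78
⌊713/78⌋ = 9, remainder 11
⌊78/11⌋ = 7, remainder 1
⌊11/1⌋ = 11, remainder 0

[1; 9, 7, 11]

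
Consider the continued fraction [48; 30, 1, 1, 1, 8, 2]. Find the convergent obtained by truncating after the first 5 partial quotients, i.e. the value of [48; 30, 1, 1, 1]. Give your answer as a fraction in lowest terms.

Build up convergents one term at a time:
a_0 = 48: 48/1
a_1 = 30: 1441/30
a_2 = 1: 1489/31
a_3 = 1: 2930/61
a_4 = 1: 4419/92

4419/92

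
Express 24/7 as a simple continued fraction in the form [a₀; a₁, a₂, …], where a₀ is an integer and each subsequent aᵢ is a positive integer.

24 = 3·7 + 3, so a_0 = 3
7 = 2·3 + 1, so a_1 = 2
3 = 3·1 + 0, so a_2 = 3

[3; 2, 3]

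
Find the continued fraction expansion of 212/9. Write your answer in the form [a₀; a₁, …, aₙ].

[23; 1, 1, 4]

Repeatedly divide and take the remainder:
212 ÷ 9 → quotient 23, remainder 5
9 ÷ 5 → quotient 1, remainder 4
5 ÷ 4 → quotient 1, remainder 1
4 ÷ 1 → quotient 4, remainder 0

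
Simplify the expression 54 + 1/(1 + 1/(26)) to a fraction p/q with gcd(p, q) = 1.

Use the convergent recurrence hₖ = aₖ·hₖ₋₁ + hₖ₋₂ (and likewise for the denominators kₖ):
a_0 = 54: 54/1
a_1 = 1: 55/1
a_2 = 26: 1484/27

1484/27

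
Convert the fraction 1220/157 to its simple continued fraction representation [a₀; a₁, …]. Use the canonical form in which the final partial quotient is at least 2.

[7; 1, 3, 2, 1, 3, 3]

1220 = 7·157 + 121, so a_0 = 7
157 = 1·121 + 36, so a_1 = 1
121 = 3·36 + 13, so a_2 = 3
36 = 2·13 + 10, so a_3 = 2
13 = 1·10 + 3, so a_4 = 1
10 = 3·3 + 1, so a_5 = 3
3 = 3·1 + 0, so a_6 = 3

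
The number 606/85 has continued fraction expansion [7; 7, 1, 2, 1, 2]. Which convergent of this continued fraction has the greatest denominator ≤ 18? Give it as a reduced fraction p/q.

57/8

a_0 = 7: 7/1  (≤ bound)
a_1 = 7: 50/7  (≤ bound)
a_2 = 1: 57/8  (≤ bound)
a_3 = 2: 164/23  (> 18, stop)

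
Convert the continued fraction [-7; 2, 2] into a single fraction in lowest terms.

-33/5

a_0 = -7: -7/1
a_1 = 2: -13/2
a_2 = 2: -33/5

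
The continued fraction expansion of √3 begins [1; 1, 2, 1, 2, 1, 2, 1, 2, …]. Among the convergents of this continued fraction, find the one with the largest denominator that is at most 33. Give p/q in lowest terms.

a_0 = 1: 1/1  (≤ bound)
a_1 = 1: 2/1  (≤ bound)
a_2 = 2: 5/3  (≤ bound)
a_3 = 1: 7/4  (≤ bound)
a_4 = 2: 19/11  (≤ bound)
a_5 = 1: 26/15  (≤ bound)
a_6 = 2: 71/41  (> 33, stop)

26/15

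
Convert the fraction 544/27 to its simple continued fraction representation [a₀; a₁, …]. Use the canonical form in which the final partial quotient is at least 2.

[20; 6, 1, 3]

544 = 20·27 + 4, so a_0 = 20
27 = 6·4 + 3, so a_1 = 6
4 = 1·3 + 1, so a_2 = 1
3 = 3·1 + 0, so a_3 = 3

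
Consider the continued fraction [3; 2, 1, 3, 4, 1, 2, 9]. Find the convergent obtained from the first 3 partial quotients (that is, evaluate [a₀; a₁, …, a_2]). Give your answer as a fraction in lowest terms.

10/3

Start with 1.
2 + 1/(1/1) = 2 + 1/1 = 3/1
3 + 1/(3/1) = 3 + 1/3 = 10/3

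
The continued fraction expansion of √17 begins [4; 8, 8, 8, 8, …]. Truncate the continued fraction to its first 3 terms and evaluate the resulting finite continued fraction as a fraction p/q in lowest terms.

268/65

Compute successive convergents:
a_0 = 4: 4/1
a_1 = 8: 33/8
a_2 = 8: 268/65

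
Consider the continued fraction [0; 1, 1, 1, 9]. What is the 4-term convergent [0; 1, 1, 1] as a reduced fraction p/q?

2/3

Build up convergents one term at a time:
a_0 = 0: 0/1
a_1 = 1: 1/1
a_2 = 1: 1/2
a_3 = 1: 2/3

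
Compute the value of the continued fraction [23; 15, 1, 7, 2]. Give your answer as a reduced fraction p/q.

a_0 = 23: 23/1
a_1 = 15: 346/15
a_2 = 1: 369/16
a_3 = 7: 2929/127
a_4 = 2: 6227/270

6227/270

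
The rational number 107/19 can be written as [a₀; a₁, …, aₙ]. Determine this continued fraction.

107 ÷ 19 → quotient 5, remainder 12
19 ÷ 12 → quotient 1, remainder 7
12 ÷ 7 → quotient 1, remainder 5
7 ÷ 5 → quotient 1, remainder 2
5 ÷ 2 → quotient 2, remainder 1
2 ÷ 1 → quotient 2, remainder 0

[5; 1, 1, 1, 2, 2]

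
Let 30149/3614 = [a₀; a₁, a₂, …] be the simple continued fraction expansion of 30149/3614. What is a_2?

30149 = 8·3614 + 1237, so a_0 = 8
3614 = 2·1237 + 1140, so a_1 = 2
1237 = 1·1140 + 97, so a_2 = 1

1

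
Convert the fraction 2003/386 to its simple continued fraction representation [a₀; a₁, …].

[5; 5, 3, 2, 10]

Apply division with remainder until the remainder is 0:
⌊2003/386⌋ = 5, remainder 73
⌊386/73⌋ = 5, remainder 21
⌊73/21⌋ = 3, remainder 10
⌊21/10⌋ = 2, remainder 1
⌊10/1⌋ = 10, remainder 0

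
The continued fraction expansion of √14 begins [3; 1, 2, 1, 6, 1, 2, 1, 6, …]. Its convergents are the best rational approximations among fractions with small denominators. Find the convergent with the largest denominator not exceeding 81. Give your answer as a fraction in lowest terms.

a_0 = 3: 3/1  (≤ bound)
a_1 = 1: 4/1  (≤ bound)
a_2 = 2: 11/3  (≤ bound)
a_3 = 1: 15/4  (≤ bound)
a_4 = 6: 101/27  (≤ bound)
a_5 = 1: 116/31  (≤ bound)
a_6 = 2: 333/89  (> 81, stop)

116/31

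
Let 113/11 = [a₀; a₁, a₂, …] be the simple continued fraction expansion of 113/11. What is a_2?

1

Run the Euclidean algorithm, recording each quotient:
113 ÷ 11 → quotient 10, remainder 3
11 ÷ 3 → quotient 3, remainder 2
3 ÷ 2 → quotient 1, remainder 1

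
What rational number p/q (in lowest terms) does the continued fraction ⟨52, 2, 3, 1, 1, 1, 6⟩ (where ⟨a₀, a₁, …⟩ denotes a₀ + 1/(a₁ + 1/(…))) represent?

a_0 = 52: 52/1
a_1 = 2: 105/2
a_2 = 3: 367/7
a_3 = 1: 472/9
a_4 = 1: 839/16
a_5 = 1: 1311/25
a_6 = 6: 8705/166

8705/166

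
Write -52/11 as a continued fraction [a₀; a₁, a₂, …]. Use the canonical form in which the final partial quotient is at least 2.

[-5; 3, 1, 2]

-52 ÷ 11 → quotient -5, remainder 3
11 ÷ 3 → quotient 3, remainder 2
3 ÷ 2 → quotient 1, remainder 1
2 ÷ 1 → quotient 2, remainder 0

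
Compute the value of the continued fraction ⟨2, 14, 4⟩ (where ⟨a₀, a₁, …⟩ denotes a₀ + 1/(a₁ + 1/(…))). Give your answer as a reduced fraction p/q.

118/57

a_0 = 2: 2/1
a_1 = 14: 29/14
a_2 = 4: 118/57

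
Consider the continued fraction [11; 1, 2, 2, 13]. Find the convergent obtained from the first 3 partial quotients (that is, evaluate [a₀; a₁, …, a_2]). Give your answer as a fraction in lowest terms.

35/3

a_0 = 11: 11/1
a_1 = 1: 12/1
a_2 = 2: 35/3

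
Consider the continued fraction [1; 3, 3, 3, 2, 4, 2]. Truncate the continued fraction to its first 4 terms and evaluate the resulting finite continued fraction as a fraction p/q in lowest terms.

43/33

Start with 3.
3 + 1/(3/1) = 3 + 1/3 = 10/3
3 + 1/(10/3) = 3 + 3/10 = 33/10
1 + 1/(33/10) = 1 + 10/33 = 43/33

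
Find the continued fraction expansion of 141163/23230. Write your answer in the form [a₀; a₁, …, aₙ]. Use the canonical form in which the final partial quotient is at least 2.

141163 ÷ 23230 → quotient 6, remainder 1783
23230 ÷ 1783 → quotient 13, remainder 51
1783 ÷ 51 → quotient 34, remainder 49
51 ÷ 49 → quotient 1, remainder 2
49 ÷ 2 → quotient 24, remainder 1
2 ÷ 1 → quotient 2, remainder 0

[6; 13, 34, 1, 24, 2]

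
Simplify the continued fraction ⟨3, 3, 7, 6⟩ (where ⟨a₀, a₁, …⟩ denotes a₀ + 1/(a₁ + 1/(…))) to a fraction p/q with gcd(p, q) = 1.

Compute successive convergents:
a_0 = 3: 3/1
a_1 = 3: 10/3
a_2 = 7: 73/22
a_3 = 6: 448/135

448/135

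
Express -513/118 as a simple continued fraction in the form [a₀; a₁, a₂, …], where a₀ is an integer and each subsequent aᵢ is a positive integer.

[-5; 1, 1, 1, 7, 5]

Repeatedly divide and take the remainder:
⌊-513/118⌋ = -5, remainder 77
⌊118/77⌋ = 1, remainder 41
⌊77/41⌋ = 1, remainder 36
⌊41/36⌋ = 1, remainder 5
⌊36/5⌋ = 7, remainder 1
⌊5/1⌋ = 5, remainder 0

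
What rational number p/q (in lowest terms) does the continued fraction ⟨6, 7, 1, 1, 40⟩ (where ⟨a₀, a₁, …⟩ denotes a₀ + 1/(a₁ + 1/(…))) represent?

3729/608

Build up convergents one term at a time:
a_0 = 6: 6/1
a_1 = 7: 43/7
a_2 = 1: 49/8
a_3 = 1: 92/15
a_4 = 40: 3729/608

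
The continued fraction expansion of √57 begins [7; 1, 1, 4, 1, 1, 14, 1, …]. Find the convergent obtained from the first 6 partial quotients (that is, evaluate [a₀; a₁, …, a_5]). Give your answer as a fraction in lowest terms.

Starting at the tail and folding back:
Start with 1.
1 + 1/(1/1) = 1 + 1/1 = 2/1
4 + 1/(2/1) = 4 + 1/2 = 9/2
1 + 1/(9/2) = 1 + 2/9 = 11/9
1 + 1/(11/9) = 1 + 9/11 = 20/11
7 + 1/(20/11) = 7 + 11/20 = 151/20

151/20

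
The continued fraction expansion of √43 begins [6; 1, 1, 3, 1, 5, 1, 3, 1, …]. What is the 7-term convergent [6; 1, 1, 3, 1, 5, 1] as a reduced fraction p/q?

400/61

Start with 1.
5 + 1/(1/1) = 5 + 1/1 = 6/1
1 + 1/(6/1) = 1 + 1/6 = 7/6
3 + 1/(7/6) = 3 + 6/7 = 27/7
1 + 1/(27/7) = 1 + 7/27 = 34/27
1 + 1/(34/27) = 1 + 27/34 = 61/34
6 + 1/(61/34) = 6 + 34/61 = 400/61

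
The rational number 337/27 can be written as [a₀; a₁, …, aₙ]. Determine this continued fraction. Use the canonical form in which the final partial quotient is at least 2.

⌊337/27⌋ = 12, remainder 13
⌊27/13⌋ = 2, remainder 1
⌊13/1⌋ = 13, remainder 0

[12; 2, 13]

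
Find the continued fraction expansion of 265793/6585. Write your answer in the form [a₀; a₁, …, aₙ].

Apply division with remainder until the remainder is 0:
265793 ÷ 6585 → quotient 40, remainder 2393
6585 ÷ 2393 → quotient 2, remainder 1799
2393 ÷ 1799 → quotient 1, remainder 594
1799 ÷ 594 → quotient 3, remainder 17
594 ÷ 17 → quotient 34, remainder 16
17 ÷ 16 → quotient 1, remainder 1
16 ÷ 1 → quotient 16, remainder 0

[40; 2, 1, 3, 34, 1, 16]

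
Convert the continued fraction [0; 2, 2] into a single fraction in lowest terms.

2/5

Build up convergents one term at a time:
a_0 = 0: 0/1
a_1 = 2: 1/2
a_2 = 2: 2/5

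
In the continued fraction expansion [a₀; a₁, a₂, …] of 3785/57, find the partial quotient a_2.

3785 ÷ 57 → quotient 66, remainder 23
57 ÷ 23 → quotient 2, remainder 11
23 ÷ 11 → quotient 2, remainder 1

2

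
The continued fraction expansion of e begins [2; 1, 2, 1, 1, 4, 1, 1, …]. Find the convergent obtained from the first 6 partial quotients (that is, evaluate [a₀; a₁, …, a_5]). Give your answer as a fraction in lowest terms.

Start with 4.
1 + 1/(4/1) = 1 + 1/4 = 5/4
1 + 1/(5/4) = 1 + 4/5 = 9/5
2 + 1/(9/5) = 2 + 5/9 = 23/9
1 + 1/(23/9) = 1 + 9/23 = 32/23
2 + 1/(32/23) = 2 + 23/32 = 87/32

87/32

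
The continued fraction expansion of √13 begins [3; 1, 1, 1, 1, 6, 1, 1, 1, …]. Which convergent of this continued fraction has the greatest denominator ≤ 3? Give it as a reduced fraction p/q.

11/3

a_0 = 3: 3/1  (≤ bound)
a_1 = 1: 4/1  (≤ bound)
a_2 = 1: 7/2  (≤ bound)
a_3 = 1: 11/3  (≤ bound)
a_4 = 1: 18/5  (> 3, stop)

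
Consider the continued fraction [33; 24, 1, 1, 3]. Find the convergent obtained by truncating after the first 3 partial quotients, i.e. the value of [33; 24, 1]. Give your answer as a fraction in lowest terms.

826/25

Collapse the nested fraction from the inside out:
Start with 1.
24 + 1/(1/1) = 24 + 1/1 = 25/1
33 + 1/(25/1) = 33 + 1/25 = 826/25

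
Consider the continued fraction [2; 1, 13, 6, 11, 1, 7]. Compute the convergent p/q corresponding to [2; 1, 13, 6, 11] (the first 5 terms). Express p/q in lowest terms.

2780/949

Start with 11.
6 + 1/(11/1) = 6 + 1/11 = 67/11
13 + 1/(67/11) = 13 + 11/67 = 882/67
1 + 1/(882/67) = 1 + 67/882 = 949/882
2 + 1/(949/882) = 2 + 882/949 = 2780/949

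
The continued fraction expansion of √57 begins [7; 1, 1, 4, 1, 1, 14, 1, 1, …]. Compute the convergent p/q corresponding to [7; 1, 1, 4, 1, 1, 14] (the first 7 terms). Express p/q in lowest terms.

Use the convergent recurrence hₖ = aₖ·hₖ₋₁ + hₖ₋₂ (and likewise for the denominators kₖ):
a_0 = 7: 7/1
a_1 = 1: 8/1
a_2 = 1: 15/2
a_3 = 4: 68/9
a_4 = 1: 83/11
a_5 = 1: 151/20
a_6 = 14: 2197/291

2197/291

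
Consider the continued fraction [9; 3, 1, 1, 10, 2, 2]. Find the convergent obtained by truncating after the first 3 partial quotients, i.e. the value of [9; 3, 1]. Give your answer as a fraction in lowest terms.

Build up convergents one term at a time:
a_0 = 9: 9/1
a_1 = 3: 28/3
a_2 = 1: 37/4

37/4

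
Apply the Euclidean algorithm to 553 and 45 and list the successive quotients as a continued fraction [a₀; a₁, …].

Run the Euclidean algorithm, recording each quotient:
⌊553/45⌋ = 12, remainder 13
⌊45/13⌋ = 3, remainder 6
⌊13/6⌋ = 2, remainder 1
⌊6/1⌋ = 6, remainder 0

[12; 3, 2, 6]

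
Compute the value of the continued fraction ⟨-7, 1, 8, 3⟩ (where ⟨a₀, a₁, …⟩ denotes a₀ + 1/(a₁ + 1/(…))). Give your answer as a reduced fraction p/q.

-171/28

a_0 = -7: -7/1
a_1 = 1: -6/1
a_2 = 8: -55/9
a_3 = 3: -171/28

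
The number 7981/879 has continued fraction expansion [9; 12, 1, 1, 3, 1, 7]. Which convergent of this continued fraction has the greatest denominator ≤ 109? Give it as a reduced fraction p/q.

a_0 = 9: 9/1  (≤ bound)
a_1 = 12: 109/12  (≤ bound)
a_2 = 1: 118/13  (≤ bound)
a_3 = 1: 227/25  (≤ bound)
a_4 = 3: 799/88  (≤ bound)
a_5 = 1: 1026/113  (> 109, stop)

799/88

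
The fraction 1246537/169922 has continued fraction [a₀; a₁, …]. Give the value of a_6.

7

1246537 = 7·169922 + 57083, so a_0 = 7
169922 = 2·57083 + 55756, so a_1 = 2
57083 = 1·55756 + 1327, so a_2 = 1
55756 = 42·1327 + 22, so a_3 = 42
1327 = 60·22 + 7, so a_4 = 60
22 = 3·7 + 1, so a_5 = 3
7 = 7·1 + 0, so a_6 = 7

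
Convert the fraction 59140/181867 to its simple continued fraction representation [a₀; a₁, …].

[0; 3, 13, 3, 2, 1, 8, 51]

Repeatedly divide and take the remainder:
59140 ÷ 181867 → quotient 0, remainder 59140
181867 ÷ 59140 → quotient 3, remainder 4447
59140 ÷ 4447 → quotient 13, remainder 1329
4447 ÷ 1329 → quotient 3, remainder 460
1329 ÷ 460 → quotient 2, remainder 409
460 ÷ 409 → quotient 1, remainder 51
409 ÷ 51 → quotient 8, remainder 1
51 ÷ 1 → quotient 51, remainder 0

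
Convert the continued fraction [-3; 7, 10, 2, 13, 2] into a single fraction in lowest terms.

-11908/4165

Start with 2.
13 + 1/(2/1) = 13 + 1/2 = 27/2
2 + 1/(27/2) = 2 + 2/27 = 56/27
10 + 1/(56/27) = 10 + 27/56 = 587/56
7 + 1/(587/56) = 7 + 56/587 = 4165/587
-3 + 1/(4165/587) = -3 + 587/4165 = -11908/4165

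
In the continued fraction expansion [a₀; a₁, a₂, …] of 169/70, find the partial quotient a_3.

Repeatedly divide and take the remainder:
⌊169/70⌋ = 2, remainder 29
⌊70/29⌋ = 2, remainder 12
⌊29/12⌋ = 2, remainder 5
⌊12/5⌋ = 2, remainder 2

2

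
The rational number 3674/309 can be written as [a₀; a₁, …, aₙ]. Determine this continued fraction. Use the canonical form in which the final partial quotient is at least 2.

[11; 1, 8, 11, 3]

3674 = 11·309 + 275, so a_0 = 11
309 = 1·275 + 34, so a_1 = 1
275 = 8·34 + 3, so a_2 = 8
34 = 11·3 + 1, so a_3 = 11
3 = 3·1 + 0, so a_4 = 3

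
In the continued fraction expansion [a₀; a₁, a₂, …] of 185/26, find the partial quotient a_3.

Repeatedly divide and take the remainder:
⌊185/26⌋ = 7, remainder 3
⌊26/3⌋ = 8, remainder 2
⌊3/2⌋ = 1, remainder 1
⌊2/1⌋ = 2, remainder 0

2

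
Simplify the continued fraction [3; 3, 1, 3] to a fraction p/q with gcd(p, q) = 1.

Start with 3.
1 + 1/(3/1) = 1 + 1/3 = 4/3
3 + 1/(4/3) = 3 + 3/4 = 15/4
3 + 1/(15/4) = 3 + 4/15 = 49/15

49/15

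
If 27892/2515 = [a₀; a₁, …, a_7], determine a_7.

27892 ÷ 2515 → quotient 11, remainder 227
2515 ÷ 227 → quotient 11, remainder 18
227 ÷ 18 → quotient 12, remainder 11
18 ÷ 11 → quotient 1, remainder 7
11 ÷ 7 → quotient 1, remainder 4
7 ÷ 4 → quotient 1, remainder 3
4 ÷ 3 → quotient 1, remainder 1
3 ÷ 1 → quotient 3, remainder 0

3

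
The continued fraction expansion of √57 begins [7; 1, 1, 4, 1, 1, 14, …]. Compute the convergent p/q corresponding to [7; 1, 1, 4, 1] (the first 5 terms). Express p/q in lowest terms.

83/11

Work from the innermost term outward:
Start with 1.
4 + 1/(1/1) = 4 + 1/1 = 5/1
1 + 1/(5/1) = 1 + 1/5 = 6/5
1 + 1/(6/5) = 1 + 5/6 = 11/6
7 + 1/(11/6) = 7 + 6/11 = 83/11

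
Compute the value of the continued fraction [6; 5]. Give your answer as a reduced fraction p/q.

31/5

a_0 = 6: 6/1
a_1 = 5: 31/5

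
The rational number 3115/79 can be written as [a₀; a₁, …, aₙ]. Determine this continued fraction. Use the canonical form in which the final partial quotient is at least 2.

[39; 2, 3, 11]

Run the Euclidean algorithm, recording each quotient:
3115 = 39·79 + 34, so a_0 = 39
79 = 2·34 + 11, so a_1 = 2
34 = 3·11 + 1, so a_2 = 3
11 = 11·1 + 0, so a_3 = 11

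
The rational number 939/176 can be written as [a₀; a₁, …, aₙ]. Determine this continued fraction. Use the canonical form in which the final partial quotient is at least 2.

[5; 2, 1, 58]

Repeatedly divide and take the remainder:
⌊939/176⌋ = 5, remainder 59
⌊176/59⌋ = 2, remainder 58
⌊59/58⌋ = 1, remainder 1
⌊58/1⌋ = 58, remainder 0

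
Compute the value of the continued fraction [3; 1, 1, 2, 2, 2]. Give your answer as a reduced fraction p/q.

104/29

Start with 2.
2 + 1/(2/1) = 2 + 1/2 = 5/2
2 + 1/(5/2) = 2 + 2/5 = 12/5
1 + 1/(12/5) = 1 + 5/12 = 17/12
1 + 1/(17/12) = 1 + 12/17 = 29/17
3 + 1/(29/17) = 3 + 17/29 = 104/29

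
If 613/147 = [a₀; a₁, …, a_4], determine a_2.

1

Apply division with remainder until the remainder is 0:
613 = 4·147 + 25, so a_0 = 4
147 = 5·25 + 22, so a_1 = 5
25 = 1·22 + 3, so a_2 = 1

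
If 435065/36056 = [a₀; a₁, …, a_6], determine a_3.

1

435065 = 12·36056 + 2393, so a_0 = 12
36056 = 15·2393 + 161, so a_1 = 15
2393 = 14·161 + 139, so a_2 = 14
161 = 1·139 + 22, so a_3 = 1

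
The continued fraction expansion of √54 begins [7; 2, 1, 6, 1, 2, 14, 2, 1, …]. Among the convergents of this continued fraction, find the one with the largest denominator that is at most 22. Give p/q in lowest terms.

147/20

a_0 = 7: 7/1  (≤ bound)
a_1 = 2: 15/2  (≤ bound)
a_2 = 1: 22/3  (≤ bound)
a_3 = 6: 147/20  (≤ bound)
a_4 = 1: 169/23  (> 22, stop)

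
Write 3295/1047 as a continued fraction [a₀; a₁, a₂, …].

Repeatedly divide and take the remainder:
3295 ÷ 1047 → quotient 3, remainder 154
1047 ÷ 154 → quotient 6, remainder 123
154 ÷ 123 → quotient 1, remainder 31
123 ÷ 31 → quotient 3, remainder 30
31 ÷ 30 → quotient 1, remainder 1
30 ÷ 1 → quotient 30, remainder 0

[3; 6, 1, 3, 1, 30]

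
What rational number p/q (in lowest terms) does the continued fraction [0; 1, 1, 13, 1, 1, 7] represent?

a_0 = 0: 0/1
a_1 = 1: 1/1
a_2 = 1: 1/2
a_3 = 13: 14/27
a_4 = 1: 15/29
a_5 = 1: 29/56
a_6 = 7: 218/421

218/421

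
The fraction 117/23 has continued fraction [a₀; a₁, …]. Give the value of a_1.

11

117 = 5·23 + 2, so a_0 = 5
23 = 11·2 + 1, so a_1 = 11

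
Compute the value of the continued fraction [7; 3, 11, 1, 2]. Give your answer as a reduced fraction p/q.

Start with 2.
1 + 1/(2/1) = 1 + 1/2 = 3/2
11 + 1/(3/2) = 11 + 2/3 = 35/3
3 + 1/(35/3) = 3 + 3/35 = 108/35
7 + 1/(108/35) = 7 + 35/108 = 791/108

791/108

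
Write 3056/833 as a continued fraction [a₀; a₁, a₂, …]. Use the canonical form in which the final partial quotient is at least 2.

3056 ÷ 833 → quotient 3, remainder 557
833 ÷ 557 → quotient 1, remainder 276
557 ÷ 276 → quotient 2, remainder 5
276 ÷ 5 → quotient 55, remainder 1
5 ÷ 1 → quotient 5, remainder 0

[3; 1, 2, 55, 5]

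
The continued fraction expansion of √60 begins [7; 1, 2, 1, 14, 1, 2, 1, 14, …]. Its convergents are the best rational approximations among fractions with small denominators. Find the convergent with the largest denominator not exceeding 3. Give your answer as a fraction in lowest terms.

23/3

a_0 = 7: 7/1  (≤ bound)
a_1 = 1: 8/1  (≤ bound)
a_2 = 2: 23/3  (≤ bound)
a_3 = 1: 31/4  (> 3, stop)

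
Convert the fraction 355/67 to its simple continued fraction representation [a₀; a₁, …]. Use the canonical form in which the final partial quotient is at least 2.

[5; 3, 2, 1, 6]

355 ÷ 67 → quotient 5, remainder 20
67 ÷ 20 → quotient 3, remainder 7
20 ÷ 7 → quotient 2, remainder 6
7 ÷ 6 → quotient 1, remainder 1
6 ÷ 1 → quotient 6, remainder 0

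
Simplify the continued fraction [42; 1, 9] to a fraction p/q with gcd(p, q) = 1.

429/10

Start with 9.
1 + 1/(9/1) = 1 + 1/9 = 10/9
42 + 1/(10/9) = 42 + 9/10 = 429/10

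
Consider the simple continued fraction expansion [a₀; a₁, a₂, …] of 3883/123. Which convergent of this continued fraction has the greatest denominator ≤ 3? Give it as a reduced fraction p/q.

63/2

a_0 = 31: 31/1  (≤ bound)
a_1 = 1: 32/1  (≤ bound)
a_2 = 1: 63/2  (≤ bound)
a_3 = 3: 221/7  (> 3, stop)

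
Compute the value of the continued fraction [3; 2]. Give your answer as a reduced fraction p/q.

7/2

Start with 2.
3 + 1/(2/1) = 3 + 1/2 = 7/2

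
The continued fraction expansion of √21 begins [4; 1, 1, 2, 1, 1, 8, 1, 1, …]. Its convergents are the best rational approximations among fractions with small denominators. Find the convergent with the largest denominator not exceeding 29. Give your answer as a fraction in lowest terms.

55/12

List convergents until the denominator exceeds the bound:
a_0 = 4: 4/1  (≤ bound)
a_1 = 1: 5/1  (≤ bound)
a_2 = 1: 9/2  (≤ bound)
a_3 = 2: 23/5  (≤ bound)
a_4 = 1: 32/7  (≤ bound)
a_5 = 1: 55/12  (≤ bound)
a_6 = 8: 472/103  (> 29, stop)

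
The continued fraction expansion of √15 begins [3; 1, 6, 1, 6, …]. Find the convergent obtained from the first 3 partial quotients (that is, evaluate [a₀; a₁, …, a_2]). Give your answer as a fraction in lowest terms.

a_0 = 3: 3/1
a_1 = 1: 4/1
a_2 = 6: 27/7

27/7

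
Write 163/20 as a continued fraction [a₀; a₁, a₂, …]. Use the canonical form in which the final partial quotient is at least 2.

[8; 6, 1, 2]

⌊163/20⌋ = 8, remainder 3
⌊20/3⌋ = 6, remainder 2
⌊3/2⌋ = 1, remainder 1
⌊2/1⌋ = 2, remainder 0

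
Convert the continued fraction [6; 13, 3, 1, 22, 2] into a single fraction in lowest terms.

14976/2465

Start with 2.
22 + 1/(2/1) = 22 + 1/2 = 45/2
1 + 1/(45/2) = 1 + 2/45 = 47/45
3 + 1/(47/45) = 3 + 45/47 = 186/47
13 + 1/(186/47) = 13 + 47/186 = 2465/186
6 + 1/(2465/186) = 6 + 186/2465 = 14976/2465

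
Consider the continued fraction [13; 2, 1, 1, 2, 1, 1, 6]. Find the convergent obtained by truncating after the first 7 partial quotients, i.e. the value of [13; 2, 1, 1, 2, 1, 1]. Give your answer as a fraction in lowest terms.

a_0 = 13: 13/1
a_1 = 2: 27/2
a_2 = 1: 40/3
a_3 = 1: 67/5
a_4 = 2: 174/13
a_5 = 1: 241/18
a_6 = 1: 415/31

415/31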